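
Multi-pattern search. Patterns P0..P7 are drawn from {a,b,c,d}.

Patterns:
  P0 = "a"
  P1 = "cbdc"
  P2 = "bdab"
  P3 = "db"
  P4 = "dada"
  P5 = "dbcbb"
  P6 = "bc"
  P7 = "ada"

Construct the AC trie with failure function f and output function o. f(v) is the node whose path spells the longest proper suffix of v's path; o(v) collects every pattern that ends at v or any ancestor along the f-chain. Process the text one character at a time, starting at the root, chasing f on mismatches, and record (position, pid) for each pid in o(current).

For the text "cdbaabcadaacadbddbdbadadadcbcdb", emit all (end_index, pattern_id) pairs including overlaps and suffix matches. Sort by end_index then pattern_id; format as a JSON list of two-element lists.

Construct AC machine:
Trie nodes:
  0='ε' goto a→1 b→6 c→2 d→10
  1='a' goto d→19  ←P0
  2='c' goto b→3
  3='cb' goto d→4
  4='cbd' goto c→5
  5='cbdc' goto ·  ←P1
  6='b' goto c→18 d→7
  7='bd' goto a→8
  8='bda' goto b→9
  9='bdab' goto ·  ←P2
  10='d' goto a→12 b→11
  11='db' goto c→15  ←P3
  12='da' goto d→13
  13='dad' goto a→14
  14='dada' goto ·  ←P4
  15='dbc' goto b→16
  16='dbcb' goto b→17
  17='dbcbb' goto ·  ←P5
  18='bc' goto ·  ←P6
  19='ad' goto a→20
  20='ada' goto ·  ←P7

Failure links (BFS by depth):
  n1('a'): parent n0 fail=0; on 'a' 0 → fail=0;  out {0}∪∅={0}
  n2('c'): parent n0 fail=0; on 'c' 0 → fail=0;  out ∅∪∅=∅
  n6('b'): parent n0 fail=0; on 'b' 0 → fail=0;  out ∅∪∅=∅
  n10('d'): parent n0 fail=0; on 'd' 0 → fail=0;  out ∅∪∅=∅
  n3('cb'): parent n2 fail=0; on 'b' 0 → fail=6;  out ∅∪∅=∅
  n7('bd'): parent n6 fail=0; on 'd' 0 → fail=10;  out ∅∪∅=∅
  n11('db'): parent n10 fail=0; on 'b' 0 → fail=6;  out {3}∪∅={3}
  n12('da'): parent n10 fail=0; on 'a' 0 → fail=1;  out ∅∪{0}={0}
  n18('bc'): parent n6 fail=0; on 'c' 0 → fail=2;  out {6}∪∅={6}
  n19('ad'): parent n1 fail=0; on 'd' 0 → fail=10;  out ∅∪∅=∅
  n4('cbd'): parent n3 fail=6; on 'd' 6 → fail=7;  out ∅∪∅=∅
  n8('bda'): parent n7 fail=10; on 'a' 10 → fail=12;  out ∅∪{0}={0}
  n13('dad'): parent n12 fail=1; on 'd' 1 → fail=19;  out ∅∪∅=∅
  n15('dbc'): parent n11 fail=6; on 'c' 6 → fail=18;  out ∅∪{6}={6}
  n20('ada'): parent n19 fail=10; on 'a' 10 → fail=12;  out {7}∪{0}={0,7}
  n5('cbdc'): parent n4 fail=7; on 'c' 7→10→0 → fail=2;  out {1}∪∅={1}
  n9('bdab'): parent n8 fail=12; on 'b' 12→1→0 → fail=6;  out {2}∪∅={2}
  n14('dada'): parent n13 fail=19; on 'a' 19 → fail=20;  out {4}∪{0,7}={0,4,7}
  n16('dbcb'): parent n15 fail=18; on 'b' 18→2 → fail=3;  out ∅∪∅=∅
  n17('dbcbb'): parent n16 fail=3; on 'b' 3→6→0 → fail=6;  out {5}∪∅={5}

Text stream:
[0] read 'c'  n0⇒n2
[1] read 'd'  n2⇒n10 (via fail)
[2] read 'b'  n10⇒n11  → match P3@[1:2]
[3] read 'a'  n11⇒n1 (via fail)  → match P0@[3:3]
[4] read 'a'  n1⇒n1 (via fail)  → match P0@[4:4]
[5] read 'b'  n1⇒n6 (via fail)
[6] read 'c'  n6⇒n18  → match P6@[5:6]
[7] read 'a'  n18⇒n1 (via fail)  → match P0@[7:7]
[8] read 'd'  n1⇒n19
[9] read 'a'  n19⇒n20  → match P0@[9:9],P7@[7:9]
[10] read 'a'  n20⇒n1 (via fail)  → match P0@[10:10]
[11] read 'c'  n1⇒n2 (via fail)
[12] read 'a'  n2⇒n1 (via fail)  → match P0@[12:12]
[13] read 'd'  n1⇒n19
[14] read 'b'  n19⇒n11 (via fail)  → match P3@[13:14]
[15] read 'd'  n11⇒n7 (via fail)
[16] read 'd'  n7⇒n10 (via fail)
[17] read 'b'  n10⇒n11  → match P3@[16:17]
[18] read 'd'  n11⇒n7 (via fail)
[19] read 'b'  n7⇒n11 (via fail)  → match P3@[18:19]
[20] read 'a'  n11⇒n1 (via fail)  → match P0@[20:20]
[21] read 'd'  n1⇒n19
[22] read 'a'  n19⇒n20  → match P0@[22:22],P7@[20:22]
[23] read 'd'  n20⇒n13 (via fail)
[24] read 'a'  n13⇒n14  → match P0@[24:24],P4@[21:24],P7@[22:24]
[25] read 'd'  n14⇒n13 (via fail)
[26] read 'c'  n13⇒n2 (via fail)
[27] read 'b'  n2⇒n3
[28] read 'c'  n3⇒n18 (via fail)  → match P6@[27:28]
[29] read 'd'  n18⇒n10 (via fail)
[30] read 'b'  n10⇒n11  → match P3@[29:30]

All matches (sorted): [[2,3],[3,0],[4,0],[6,6],[7,0],[9,0],[9,7],[10,0],[12,0],[14,3],[17,3],[19,3],[20,0],[22,0],[22,7],[24,0],[24,4],[24,7],[28,6],[30,3]]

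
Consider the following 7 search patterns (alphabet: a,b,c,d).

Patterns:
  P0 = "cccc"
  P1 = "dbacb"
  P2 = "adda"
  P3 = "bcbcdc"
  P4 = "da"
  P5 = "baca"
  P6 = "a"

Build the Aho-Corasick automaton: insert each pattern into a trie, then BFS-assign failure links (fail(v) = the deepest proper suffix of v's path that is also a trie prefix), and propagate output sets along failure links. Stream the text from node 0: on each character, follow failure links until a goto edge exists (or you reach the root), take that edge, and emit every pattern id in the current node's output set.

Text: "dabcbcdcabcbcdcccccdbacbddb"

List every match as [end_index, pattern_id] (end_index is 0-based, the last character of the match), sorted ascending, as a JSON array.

Build automaton:
Trie (insert patterns):
  n0 'ε': a→10 b→14 c→1 d→5
  n1 'c': c→2
  n2 'cc': c→3
  n3 'ccc': c→4
  n4 'cccc': ·  ←P0
  n5 'd': a→20 b→6
  n6 'db': a→7
  n7 'dba': c→8
  n8 'dbac': b→9
  n9 'dbacb': ·  ←P1
  n10 'a': d→11  ←P6
  n11 'ad': d→12
  n12 'add': a→13
  n13 'adda': ·  ←P2
  n14 'b': a→21 c→15
  n15 'bc': b→16
  n16 'bcb': c→17
  n17 'bcbc': d→18
  n18 'bcbcd': c→19
  n19 'bcbcdc': ·  ←P3
  n20 'da': ·  ←P4
  n21 'ba': c→22
  n22 'bac': a→23
  n23 'baca': ·  ←P5

BFS fail/out derivation:
  n1('c'): parent n0 fail=0; on 'c' 0 → fail=0;  out ∅∪∅=∅
  n5('d'): parent n0 fail=0; on 'd' 0 → fail=0;  out ∅∪∅=∅
  n10('a'): parent n0 fail=0; on 'a' 0 → fail=0;  out {6}∪∅={6}
  n14('b'): parent n0 fail=0; on 'b' 0 → fail=0;  out ∅∪∅=∅
  n2('cc'): parent n1 fail=0; on 'c' 0 → fail=1;  out ∅∪∅=∅
  n6('db'): parent n5 fail=0; on 'b' 0 → fail=14;  out ∅∪∅=∅
  n11('ad'): parent n10 fail=0; on 'd' 0 → fail=5;  out ∅∪∅=∅
  n15('bc'): parent n14 fail=0; on 'c' 0 → fail=1;  out ∅∪∅=∅
  n20('da'): parent n5 fail=0; on 'a' 0 → fail=10;  out {4}∪{6}={4,6}
  n21('ba'): parent n14 fail=0; on 'a' 0 → fail=10;  out ∅∪{6}={6}
  n3('ccc'): parent n2 fail=1; on 'c' 1 → fail=2;  out ∅∪∅=∅
  n7('dba'): parent n6 fail=14; on 'a' 14 → fail=21;  out ∅∪{6}={6}
  n12('add'): parent n11 fail=5; on 'd' 5→0 → fail=5;  out ∅∪∅=∅
  n16('bcb'): parent n15 fail=1; on 'b' 1→0 → fail=14;  out ∅∪∅=∅
  n22('bac'): parent n21 fail=10; on 'c' 10→0 → fail=1;  out ∅∪∅=∅
  n4('cccc'): parent n3 fail=2; on 'c' 2 → fail=3;  out {0}∪∅={0}
  n8('dbac'): parent n7 fail=21; on 'c' 21 → fail=22;  out ∅∪∅=∅
  n13('adda'): parent n12 fail=5; on 'a' 5 → fail=20;  out {2}∪{4,6}={2,4,6}
  n17('bcbc'): parent n16 fail=14; on 'c' 14 → fail=15;  out ∅∪∅=∅
  n23('baca'): parent n22 fail=1; on 'a' 1→0 → fail=10;  out {5}∪{6}={5,6}
  n9('dbacb'): parent n8 fail=22; on 'b' 22→1→0 → fail=14;  out {1}∪∅={1}
  n18('bcbcd'): parent n17 fail=15; on 'd' 15→1→0 → fail=5;  out ∅∪∅=∅
  n19('bcbcdc'): parent n18 fail=5; on 'c' 5→0 → fail=1;  out {3}∪∅={3}

Scan:
pos 0 'd': at 5
pos 1 'a': at 20  emit P4@[0:1],P6@[1:1]
pos 2 'b': at 14 (via fail)
pos 3 'c': at 15
pos 4 'b': at 16
pos 5 'c': at 17
pos 6 'd': at 18
pos 7 'c': at 19  emit P3@[2:7]
pos 8 'a': at 10 (via fail)  emit P6@[8:8]
pos 9 'b': at 14 (via fail)
pos 10 'c': at 15
pos 11 'b': at 16
pos 12 'c': at 17
pos 13 'd': at 18
pos 14 'c': at 19  emit P3@[9:14]
pos 15 'c': at 2 (via fail)
pos 16 'c': at 3
pos 17 'c': at 4  emit P0@[14:17]
pos 18 'c': at 4 (via fail)  emit P0@[15:18]
pos 19 'd': at 5 (via fail)
pos 20 'b': at 6
pos 21 'a': at 7  emit P6@[21:21]
pos 22 'c': at 8
pos 23 'b': at 9  emit P1@[19:23]
pos 24 'd': at 5 (via fail)
pos 25 'd': at 5 (via fail)
pos 26 'b': at 6

Matches: [[1,4],[1,6],[7,3],[8,6],[14,3],[17,0],[18,0],[21,6],[23,1]]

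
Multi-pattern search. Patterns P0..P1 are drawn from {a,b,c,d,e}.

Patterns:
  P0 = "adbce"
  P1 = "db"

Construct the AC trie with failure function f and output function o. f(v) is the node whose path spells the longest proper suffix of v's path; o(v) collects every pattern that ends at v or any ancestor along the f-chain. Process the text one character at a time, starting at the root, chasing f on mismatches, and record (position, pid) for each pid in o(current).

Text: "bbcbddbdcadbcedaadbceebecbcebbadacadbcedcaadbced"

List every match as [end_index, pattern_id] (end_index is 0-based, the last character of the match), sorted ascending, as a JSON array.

Build:
Trie (insert patterns):
  0='ε' goto a→1 d→6
  1='a' goto d→2
  2='ad' goto b→3
  3='adb' goto c→4
  4='adbc' goto e→5
  5='adbce' goto ·  [P0 ends]
  6='d' goto b→7
  7='db' goto ·  [P1 ends]

Failure links (BFS by depth):
  fail(1) 'a': from fail(0)=0 chase 'a': 0 ⇒ 0;  out=∅∪out(0)=∅
  fail(6) 'd': from fail(0)=0 chase 'd': 0 ⇒ 0;  out=∅∪out(0)=∅
  fail(2) 'ad': from fail(1)=0 chase 'd': 0 ⇒ 6;  out=∅∪out(6)=∅
  fail(7) 'db': from fail(6)=0 chase 'b': 0 ⇒ 0;  out={1}∪out(0)={1}
  fail(3) 'adb': from fail(2)=6 chase 'b': 6 ⇒ 7;  out=∅∪out(7)={1}
  fail(4) 'adbc': from fail(3)=7 chase 'c': 7→0 ⇒ 0;  out=∅∪out(0)=∅
  fail(5) 'adbce': from fail(4)=0 chase 'e': 0 ⇒ 0;  out={0}∪out(0)={0}

Scan:
i=0 'b': node 0→0
i=1 'b': node 0→0
i=2 'c': node 0→0
i=3 'b': node 0→0
i=4 'd': node 0→6
i=5 'd': node 6→6 (via fail)
i=6 'b': node 6→7  → match P1@[5:6]
i=7 'd': node 7→6 (via fail)
i=8 'c': node 6→0 (via fail)
i=9 'a': node 0→1
i=10 'd': node 1→2
i=11 'b': node 2→3  → match P1@[10:11]
i=12 'c': node 3→4
i=13 'e': node 4→5  → match P0@[9:13]
i=14 'd': node 5→6 (via fail)
i=15 'a': node 6→1 (via fail)
i=16 'a': node 1→1 (via fail)
i=17 'd': node 1→2
i=18 'b': node 2→3  → match P1@[17:18]
i=19 'c': node 3→4
i=20 'e': node 4→5  → match P0@[16:20]
i=21 'e': node 5→0 (via fail)
i=22 'b': node 0→0
i=23 'e': node 0→0
i=24 'c': node 0→0
i=25 'b': node 0→0
i=26 'c': node 0→0
i=27 'e': node 0→0
i=28 'b': node 0→0
i=29 'b': node 0→0
i=30 'a': node 0→1
i=31 'd': node 1→2
i=32 'a': node 2→1 (via fail)
i=33 'c': node 1→0 (via fail)
i=34 'a': node 0→1
i=35 'd': node 1→2
i=36 'b': node 2→3  → match P1@[35:36]
i=37 'c': node 3→4
i=38 'e': node 4→5  → match P0@[34:38]
i=39 'd': node 5→6 (via fail)
i=40 'c': node 6→0 (via fail)
i=41 'a': node 0→1
i=42 'a': node 1→1 (via fail)
i=43 'd': node 1→2
i=44 'b': node 2→3  → match P1@[43:44]
i=45 'c': node 3→4
i=46 'e': node 4→5  → match P0@[42:46]
i=47 'd': node 5→6 (via fail)

All matches (sorted): [[6,1],[11,1],[13,0],[18,1],[20,0],[36,1],[38,0],[44,1],[46,0]]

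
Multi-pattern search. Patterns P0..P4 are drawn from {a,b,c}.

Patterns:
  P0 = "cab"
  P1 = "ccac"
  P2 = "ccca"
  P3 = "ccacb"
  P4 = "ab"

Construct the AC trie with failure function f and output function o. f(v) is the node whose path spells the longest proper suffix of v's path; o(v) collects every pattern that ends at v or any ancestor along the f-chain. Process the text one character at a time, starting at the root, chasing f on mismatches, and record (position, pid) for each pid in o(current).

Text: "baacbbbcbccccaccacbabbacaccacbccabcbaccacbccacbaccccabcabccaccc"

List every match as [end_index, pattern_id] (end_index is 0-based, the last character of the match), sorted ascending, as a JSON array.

Build automaton:
Trie nodes:
  0='ε' goto a→10 c→1
  1='c' goto a→2 c→4
  2='ca' goto b→3
  3='cab' goto ·  [P0 ends]
  4='cc' goto a→5 c→7
  5='cca' goto c→6
  6='ccac' goto b→9  [P1 ends]
  7='ccc' goto a→8
  8='ccca' goto ·  [P2 ends]
  9='ccacb' goto ·  [P3 ends]
  10='a' goto b→11
  11='ab' goto ·  [P4 ends]

BFS fail/out derivation:
  fail(1) 'c': from fail(0)=0 chase 'c': 0 ⇒ 0;  out=∅∪out(0)=∅
  fail(10) 'a': from fail(0)=0 chase 'a': 0 ⇒ 0;  out=∅∪out(0)=∅
  fail(2) 'ca': from fail(1)=0 chase 'a': 0 ⇒ 10;  out=∅∪out(10)=∅
  fail(4) 'cc': from fail(1)=0 chase 'c': 0 ⇒ 1;  out=∅∪out(1)=∅
  fail(11) 'ab': from fail(10)=0 chase 'b': 0 ⇒ 0;  out={4}∪out(0)={4}
  fail(3) 'cab': from fail(2)=10 chase 'b': 10 ⇒ 11;  out={0}∪out(11)={0,4}
  fail(5) 'cca': from fail(4)=1 chase 'a': 1 ⇒ 2;  out=∅∪out(2)=∅
  fail(7) 'ccc': from fail(4)=1 chase 'c': 1 ⇒ 4;  out=∅∪out(4)=∅
  fail(6) 'ccac': from fail(5)=2 chase 'c': 2→10→0 ⇒ 1;  out={1}∪out(1)={1}
  fail(8) 'ccca': from fail(7)=4 chase 'a': 4 ⇒ 5;  out={2}∪out(5)={2}
  fail(9) 'ccacb': from fail(6)=1 chase 'b': 1→0 ⇒ 0;  out={3}∪out(0)={3}

Text stream:
i=0 'b': node 0→0
i=1 'a': node 0→10
i=2 'a': node 10→10 ·f
i=3 'c': node 10→1 ·f
i=4 'b': node 1→0 ·f
i=5 'b': node 0→0
i=6 'b': node 0→0
i=7 'c': node 0→1
i=8 'b': node 1→0 ·f
i=9 'c': node 0→1
i=10 'c': node 1→4
i=11 'c': node 4→7
i=12 'c': node 7→7 ·f
i=13 'a': node 7→8  emit P2@[10:13]
i=14 'c': node 8→6 ·f  emit P1@[11:14]
i=15 'c': node 6→4 ·f
i=16 'a': node 4→5
i=17 'c': node 5→6  emit P1@[14:17]
i=18 'b': node 6→9  emit P3@[14:18]
i=19 'a': node 9→10 ·f
i=20 'b': node 10→11  emit P4@[19:20]
i=21 'b': node 11→0 ·f
i=22 'a': node 0→10
i=23 'c': node 10→1 ·f
i=24 'a': node 1→2
i=25 'c': node 2→1 ·f
i=26 'c': node 1→4
i=27 'a': node 4→5
i=28 'c': node 5→6  emit P1@[25:28]
i=29 'b': node 6→9  emit P3@[25:29]
i=30 'c': node 9→1 ·f
i=31 'c': node 1→4
i=32 'a': node 4→5
i=33 'b': node 5→3 ·f  emit P0@[31:33],P4@[32:33]
i=34 'c': node 3→1 ·f
i=35 'b': node 1→0 ·f
i=36 'a': node 0→10
i=37 'c': node 10→1 ·f
i=38 'c': node 1→4
i=39 'a': node 4→5
i=40 'c': node 5→6  emit P1@[37:40]
i=41 'b': node 6→9  emit P3@[37:41]
i=42 'c': node 9→1 ·f
i=43 'c': node 1→4
i=44 'a': node 4→5
i=45 'c': node 5→6  emit P1@[42:45]
i=46 'b': node 6→9  emit P3@[42:46]
i=47 'a': node 9→10 ·f
i=48 'c': node 10→1 ·f
i=49 'c': node 1→4
i=50 'c': node 4→7
i=51 'c': node 7→7 ·f
i=52 'a': node 7→8  emit P2@[49:52]
i=53 'b': node 8→3 ·f  emit P0@[51:53],P4@[52:53]
i=54 'c': node 3→1 ·f
i=55 'a': node 1→2
i=56 'b': node 2→3  emit P0@[54:56],P4@[55:56]
i=57 'c': node 3→1 ·f
i=58 'c': node 1→4
i=59 'a': node 4→5
i=60 'c': node 5→6  emit P1@[57:60]
i=61 'c': node 6→4 ·f
i=62 'c': node 4→7

Matches: [[13,2],[14,1],[17,1],[18,3],[20,4],[28,1],[29,3],[33,0],[33,4],[40,1],[41,3],[45,1],[46,3],[52,2],[53,0],[53,4],[56,0],[56,4],[60,1]]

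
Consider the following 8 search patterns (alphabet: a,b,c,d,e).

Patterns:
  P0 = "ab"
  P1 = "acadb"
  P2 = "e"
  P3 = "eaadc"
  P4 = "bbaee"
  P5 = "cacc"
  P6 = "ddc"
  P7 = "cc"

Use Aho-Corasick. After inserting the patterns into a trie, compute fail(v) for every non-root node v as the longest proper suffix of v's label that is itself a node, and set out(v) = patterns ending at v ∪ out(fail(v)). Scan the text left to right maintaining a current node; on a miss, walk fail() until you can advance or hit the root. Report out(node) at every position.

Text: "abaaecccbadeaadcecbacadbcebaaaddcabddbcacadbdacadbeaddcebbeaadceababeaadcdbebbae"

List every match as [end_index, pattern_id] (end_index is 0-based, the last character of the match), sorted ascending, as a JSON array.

Construct AC machine:
Trie (insert patterns):
  0='ε' goto a→1 b→12 c→17 d→21 e→7
  1='a' goto b→2 c→3
  2='ab' goto ·  [P0 ends]
  3='ac' goto a→4
  4='aca' goto d→5
  5='acad' goto b→6
  6='acadb' goto ·  [P1 ends]
  7='e' goto a→8  [P2 ends]
  8='ea' goto a→9
  9='eaa' goto d→10
  10='eaad' goto c→11
  11='eaadc' goto ·  [P3 ends]
  12='b' goto b→13
  13='bb' goto a→14
  14='bba' goto e→15
  15='bbae' goto e→16
  16='bbaee' goto ·  [P4 ends]
  17='c' goto a→18 c→24
  18='ca' goto c→19
  19='cac' goto c→20
  20='cacc' goto ·  [P5 ends]
  21='d' goto d→22
  22='dd' goto c→23
  23='ddc' goto ·  [P6 ends]
  24='cc' goto ·  [P7 ends]

BFS fail/out derivation:
  n1('a'): parent n0 fail=0; on 'a' 0 → fail=0;  out ∅∪∅=∅
  n7('e'): parent n0 fail=0; on 'e' 0 → fail=0;  out {2}∪∅={2}
  n12('b'): parent n0 fail=0; on 'b' 0 → fail=0;  out ∅∪∅=∅
  n17('c'): parent n0 fail=0; on 'c' 0 → fail=0;  out ∅∪∅=∅
  n21('d'): parent n0 fail=0; on 'd' 0 → fail=0;  out ∅∪∅=∅
  n2('ab'): parent n1 fail=0; on 'b' 0 → fail=12;  out {0}∪∅={0}
  n3('ac'): parent n1 fail=0; on 'c' 0 → fail=17;  out ∅∪∅=∅
  n8('ea'): parent n7 fail=0; on 'a' 0 → fail=1;  out ∅∪∅=∅
  n13('bb'): parent n12 fail=0; on 'b' 0 → fail=12;  out ∅∪∅=∅
  n18('ca'): parent n17 fail=0; on 'a' 0 → fail=1;  out ∅∪∅=∅
  n22('dd'): parent n21 fail=0; on 'd' 0 → fail=21;  out ∅∪∅=∅
  n24('cc'): parent n17 fail=0; on 'c' 0 → fail=17;  out {7}∪∅={7}
  n4('aca'): parent n3 fail=17; on 'a' 17 → fail=18;  out ∅∪∅=∅
  n9('eaa'): parent n8 fail=1; on 'a' 1→0 → fail=1;  out ∅∪∅=∅
  n14('bba'): parent n13 fail=12; on 'a' 12→0 → fail=1;  out ∅∪∅=∅
  n19('cac'): parent n18 fail=1; on 'c' 1 → fail=3;  out ∅∪∅=∅
  n23('ddc'): parent n22 fail=21; on 'c' 21→0 → fail=17;  out {6}∪∅={6}
  n5('acad'): parent n4 fail=18; on 'd' 18→1→0 → fail=21;  out ∅∪∅=∅
  n10('eaad'): parent n9 fail=1; on 'd' 1→0 → fail=21;  out ∅∪∅=∅
  n15('bbae'): parent n14 fail=1; on 'e' 1→0 → fail=7;  out ∅∪{2}={2}
  n20('cacc'): parent n19 fail=3; on 'c' 3→17 → fail=24;  out {5}∪{7}={5,7}
  n6('acadb'): parent n5 fail=21; on 'b' 21→0 → fail=12;  out {1}∪∅={1}
  n11('eaadc'): parent n10 fail=21; on 'c' 21→0 → fail=17;  out {3}∪∅={3}
  n16('bbaee'): parent n15 fail=7; on 'e' 7→0 → fail=7;  out {4}∪{2}={2,4}

Run:
[0] read 'a'  n0⇒n1
[1] read 'b'  n1⇒n2  ** P0@[0:1]
[2] read 'a'  n2⇒n1 (fail-walked)
[3] read 'a'  n1⇒n1 (fail-walked)
[4] read 'e'  n1⇒n7 (fail-walked)  ** P2@[4:4]
[5] read 'c'  n7⇒n17 (fail-walked)
[6] read 'c'  n17⇒n24  ** P7@[5:6]
[7] read 'c'  n24⇒n24 (fail-walked)  ** P7@[6:7]
[8] read 'b'  n24⇒n12 (fail-walked)
[9] read 'a'  n12⇒n1 (fail-walked)
[10] read 'd'  n1⇒n21 (fail-walked)
[11] read 'e'  n21⇒n7 (fail-walked)  ** P2@[11:11]
[12] read 'a'  n7⇒n8
[13] read 'a'  n8⇒n9
[14] read 'd'  n9⇒n10
[15] read 'c'  n10⇒n11  ** P3@[11:15]
[16] read 'e'  n11⇒n7 (fail-walked)  ** P2@[16:16]
[17] read 'c'  n7⇒n17 (fail-walked)
[18] read 'b'  n17⇒n12 (fail-walked)
[19] read 'a'  n12⇒n1 (fail-walked)
[20] read 'c'  n1⇒n3
[21] read 'a'  n3⇒n4
[22] read 'd'  n4⇒n5
[23] read 'b'  n5⇒n6  ** P1@[19:23]
[24] read 'c'  n6⇒n17 (fail-walked)
[25] read 'e'  n17⇒n7 (fail-walked)  ** P2@[25:25]
[26] read 'b'  n7⇒n12 (fail-walked)
[27] read 'a'  n12⇒n1 (fail-walked)
[28] read 'a'  n1⇒n1 (fail-walked)
[29] read 'a'  n1⇒n1 (fail-walked)
[30] read 'd'  n1⇒n21 (fail-walked)
[31] read 'd'  n21⇒n22
[32] read 'c'  n22⇒n23  ** P6@[30:32]
[33] read 'a'  n23⇒n18 (fail-walked)
[34] read 'b'  n18⇒n2 (fail-walked)  ** P0@[33:34]
[35] read 'd'  n2⇒n21 (fail-walked)
[36] read 'd'  n21⇒n22
[37] read 'b'  n22⇒n12 (fail-walked)
[38] read 'c'  n12⇒n17 (fail-walked)
[39] read 'a'  n17⇒n18
[40] read 'c'  n18⇒n19
[41] read 'a'  n19⇒n4 (fail-walked)
[42] read 'd'  n4⇒n5
[43] read 'b'  n5⇒n6  ** P1@[39:43]
[44] read 'd'  n6⇒n21 (fail-walked)
[45] read 'a'  n21⇒n1 (fail-walked)
[46] read 'c'  n1⇒n3
[47] read 'a'  n3⇒n4
[48] read 'd'  n4⇒n5
[49] read 'b'  n5⇒n6  ** P1@[45:49]
[50] read 'e'  n6⇒n7 (fail-walked)  ** P2@[50:50]
[51] read 'a'  n7⇒n8
[52] read 'd'  n8⇒n21 (fail-walked)
[53] read 'd'  n21⇒n22
[54] read 'c'  n22⇒n23  ** P6@[52:54]
[55] read 'e'  n23⇒n7 (fail-walked)  ** P2@[55:55]
[56] read 'b'  n7⇒n12 (fail-walked)
[57] read 'b'  n12⇒n13
[58] read 'e'  n13⇒n7 (fail-walked)  ** P2@[58:58]
[59] read 'a'  n7⇒n8
[60] read 'a'  n8⇒n9
[61] read 'd'  n9⇒n10
[62] read 'c'  n10⇒n11  ** P3@[58:62]
[63] read 'e'  n11⇒n7 (fail-walked)  ** P2@[63:63]
[64] read 'a'  n7⇒n8
[65] read 'b'  n8⇒n2 (fail-walked)  ** P0@[64:65]
[66] read 'a'  n2⇒n1 (fail-walked)
[67] read 'b'  n1⇒n2  ** P0@[66:67]
[68] read 'e'  n2⇒n7 (fail-walked)  ** P2@[68:68]
[69] read 'a'  n7⇒n8
[70] read 'a'  n8⇒n9
[71] read 'd'  n9⇒n10
[72] read 'c'  n10⇒n11  ** P3@[68:72]
[73] read 'd'  n11⇒n21 (fail-walked)
[74] read 'b'  n21⇒n12 (fail-walked)
[75] read 'e'  n12⇒n7 (fail-walked)  ** P2@[75:75]
[76] read 'b'  n7⇒n12 (fail-walked)
[77] read 'b'  n12⇒n13
[78] read 'a'  n13⇒n14
[79] read 'e'  n14⇒n15  ** P2@[79:79]

All matches (sorted): [[1,0],[4,2],[6,7],[7,7],[11,2],[15,3],[16,2],[23,1],[25,2],[32,6],[34,0],[43,1],[49,1],[50,2],[54,6],[55,2],[58,2],[62,3],[63,2],[65,0],[67,0],[68,2],[72,3],[75,2],[79,2]]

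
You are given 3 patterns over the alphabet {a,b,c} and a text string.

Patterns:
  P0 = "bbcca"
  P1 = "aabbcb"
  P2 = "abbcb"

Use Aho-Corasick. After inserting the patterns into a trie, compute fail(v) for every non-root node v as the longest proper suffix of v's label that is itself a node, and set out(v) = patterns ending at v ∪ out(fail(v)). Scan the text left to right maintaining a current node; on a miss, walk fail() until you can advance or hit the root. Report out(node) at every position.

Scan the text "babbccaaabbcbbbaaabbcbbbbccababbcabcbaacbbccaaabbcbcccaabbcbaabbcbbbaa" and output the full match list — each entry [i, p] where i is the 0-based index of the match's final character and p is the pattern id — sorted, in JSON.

Build:
Trie nodes:
  0='ε' goto a→6 b→1
  1='b' goto b→2
  2='bb' goto c→3
  3='bbc' goto c→4
  4='bbcc' goto a→5
  5='bbcca' goto ·  [P0 ends]
  6='a' goto a→7 b→12
  7='aa' goto b→8
  8='aab' goto b→9
  9='aabb' goto c→10
  10='aabbc' goto b→11
  11='aabbcb' goto ·  [P1 ends]
  12='ab' goto b→13
  13='abb' goto c→14
  14='abbc' goto b→15
  15='abbcb' goto ·  [P2 ends]

Failure links (BFS by depth):
  fail(1) 'b': from fail(0)=0 chase 'b': 0 ⇒ 0;  out=∅∪out(0)=∅
  fail(6) 'a': from fail(0)=0 chase 'a': 0 ⇒ 0;  out=∅∪out(0)=∅
  fail(2) 'bb': from fail(1)=0 chase 'b': 0 ⇒ 1;  out=∅∪out(1)=∅
  fail(7) 'aa': from fail(6)=0 chase 'a': 0 ⇒ 6;  out=∅∪out(6)=∅
  fail(12) 'ab': from fail(6)=0 chase 'b': 0 ⇒ 1;  out=∅∪out(1)=∅
  fail(3) 'bbc': from fail(2)=1 chase 'c': 1→0 ⇒ 0;  out=∅∪out(0)=∅
  fail(8) 'aab': from fail(7)=6 chase 'b': 6 ⇒ 12;  out=∅∪out(12)=∅
  fail(13) 'abb': from fail(12)=1 chase 'b': 1 ⇒ 2;  out=∅∪out(2)=∅
  fail(4) 'bbcc': from fail(3)=0 chase 'c': 0 ⇒ 0;  out=∅∪out(0)=∅
  fail(9) 'aabb': from fail(8)=12 chase 'b': 12 ⇒ 13;  out=∅∪out(13)=∅
  fail(14) 'abbc': from fail(13)=2 chase 'c': 2 ⇒ 3;  out=∅∪out(3)=∅
  fail(5) 'bbcca': from fail(4)=0 chase 'a': 0 ⇒ 6;  out={0}∪out(6)={0}
  fail(10) 'aabbc': from fail(9)=13 chase 'c': 13 ⇒ 14;  out=∅∪out(14)=∅
  fail(15) 'abbcb': from fail(14)=3 chase 'b': 3→0 ⇒ 1;  out={2}∪out(1)={2}
  fail(11) 'aabbcb': from fail(10)=14 chase 'b': 14 ⇒ 15;  out={1}∪out(15)={1,2}

Text stream:
i=0 'b': node 0→1
i=1 'a': node 1→6 (via fail)
i=2 'b': node 6→12
i=3 'b': node 12→13
i=4 'c': node 13→14
i=5 'c': node 14→4 (via fail)
i=6 'a': node 4→5  → match P0@[2:6]
i=7 'a': node 5→7 (via fail)
i=8 'a': node 7→7 (via fail)
i=9 'b': node 7→8
i=10 'b': node 8→9
i=11 'c': node 9→10
i=12 'b': node 10→11  → match P1@[7:12],P2@[8:12]
i=13 'b': node 11→2 (via fail)
i=14 'b': node 2→2 (via fail)
i=15 'a': node 2→6 (via fail)
i=16 'a': node 6→7
i=17 'a': node 7→7 (via fail)
i=18 'b': node 7→8
i=19 'b': node 8→9
i=20 'c': node 9→10
i=21 'b': node 10→11  → match P1@[16:21],P2@[17:21]
i=22 'b': node 11→2 (via fail)
i=23 'b': node 2→2 (via fail)
i=24 'b': node 2→2 (via fail)
i=25 'c': node 2→3
i=26 'c': node 3→4
i=27 'a': node 4→5  → match P0@[23:27]
i=28 'b': node 5→12 (via fail)
i=29 'a': node 12→6 (via fail)
i=30 'b': node 6→12
i=31 'b': node 12→13
i=32 'c': node 13→14
i=33 'a': node 14→6 (via fail)
i=34 'b': node 6→12
i=35 'c': node 12→0 (via fail)
i=36 'b': node 0→1
i=37 'a': node 1→6 (via fail)
i=38 'a': node 6→7
i=39 'c': node 7→0 (via fail)
i=40 'b': node 0→1
i=41 'b': node 1→2
i=42 'c': node 2→3
i=43 'c': node 3→4
i=44 'a': node 4→5  → match P0@[40:44]
i=45 'a': node 5→7 (via fail)
i=46 'a': node 7→7 (via fail)
i=47 'b': node 7→8
i=48 'b': node 8→9
i=49 'c': node 9→10
i=50 'b': node 10→11  → match P1@[45:50],P2@[46:50]
i=51 'c': node 11→0 (via fail)
i=52 'c': node 0→0
i=53 'c': node 0→0
i=54 'a': node 0→6
i=55 'a': node 6→7
i=56 'b': node 7→8
i=57 'b': node 8→9
i=58 'c': node 9→10
i=59 'b': node 10→11  → match P1@[54:59],P2@[55:59]
i=60 'a': node 11→6 (via fail)
i=61 'a': node 6→7
i=62 'b': node 7→8
i=63 'b': node 8→9
i=64 'c': node 9→10
i=65 'b': node 10→11  → match P1@[60:65],P2@[61:65]
i=66 'b': node 11→2 (via fail)
i=67 'b': node 2→2 (via fail)
i=68 'a': node 2→6 (via fail)
i=69 'a': node 6→7

All matches (sorted): [[6,0],[12,1],[12,2],[21,1],[21,2],[27,0],[44,0],[50,1],[50,2],[59,1],[59,2],[65,1],[65,2]]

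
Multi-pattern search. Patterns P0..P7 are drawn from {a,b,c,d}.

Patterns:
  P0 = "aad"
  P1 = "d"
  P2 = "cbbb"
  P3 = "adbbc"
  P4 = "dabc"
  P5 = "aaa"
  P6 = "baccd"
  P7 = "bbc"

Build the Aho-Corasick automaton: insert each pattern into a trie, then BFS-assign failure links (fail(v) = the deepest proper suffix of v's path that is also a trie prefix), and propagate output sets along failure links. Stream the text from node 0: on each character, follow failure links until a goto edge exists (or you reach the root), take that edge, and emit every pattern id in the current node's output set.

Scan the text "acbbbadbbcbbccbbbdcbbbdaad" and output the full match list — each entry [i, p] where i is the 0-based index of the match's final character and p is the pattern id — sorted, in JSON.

Construct AC machine:
Trie (insert patterns):
  0='ε' goto a→1 b→17 c→5 d→4
  1='a' goto a→2 d→9
  2='aa' goto a→16 d→3
  3='aad' goto ·  ←P0
  4='d' goto a→13  ←P1
  5='c' goto b→6
  6='cb' goto b→7
  7='cbb' goto b→8
  8='cbbb' goto ·  ←P2
  9='ad' goto b→10
  10='adb' goto b→11
  11='adbb' goto c→12
  12='adbbc' goto ·  ←P3
  13='da' goto b→14
  14='dab' goto c→15
  15='dabc' goto ·  ←P4
  16='aaa' goto ·  ←P5
  17='b' goto a→18 b→22
  18='ba' goto c→19
  19='bac' goto c→20
  20='bacc' goto d→21
  21='baccd' goto ·  ←P6
  22='bb' goto c→23
  23='bbc' goto ·  ←P7

Failure links (BFS by depth):
  fail(1) 'a': from fail(0)=0 chase 'a': 0 ⇒ 0;  out=∅∪out(0)=∅
  fail(4) 'd': from fail(0)=0 chase 'd': 0 ⇒ 0;  out={1}∪out(0)={1}
  fail(5) 'c': from fail(0)=0 chase 'c': 0 ⇒ 0;  out=∅∪out(0)=∅
  fail(17) 'b': from fail(0)=0 chase 'b': 0 ⇒ 0;  out=∅∪out(0)=∅
  fail(2) 'aa': from fail(1)=0 chase 'a': 0 ⇒ 1;  out=∅∪out(1)=∅
  fail(6) 'cb': from fail(5)=0 chase 'b': 0 ⇒ 17;  out=∅∪out(17)=∅
  fail(9) 'ad': from fail(1)=0 chase 'd': 0 ⇒ 4;  out=∅∪out(4)={1}
  fail(13) 'da': from fail(4)=0 chase 'a': 0 ⇒ 1;  out=∅∪out(1)=∅
  fail(18) 'ba': from fail(17)=0 chase 'a': 0 ⇒ 1;  out=∅∪out(1)=∅
  fail(22) 'bb': from fail(17)=0 chase 'b': 0 ⇒ 17;  out=∅∪out(17)=∅
  fail(3) 'aad': from fail(2)=1 chase 'd': 1 ⇒ 9;  out={0}∪out(9)={0,1}
  fail(7) 'cbb': from fail(6)=17 chase 'b': 17 ⇒ 22;  out=∅∪out(22)=∅
  fail(10) 'adb': from fail(9)=4 chase 'b': 4→0 ⇒ 17;  out=∅∪out(17)=∅
  fail(14) 'dab': from fail(13)=1 chase 'b': 1→0 ⇒ 17;  out=∅∪out(17)=∅
  fail(16) 'aaa': from fail(2)=1 chase 'a': 1 ⇒ 2;  out={5}∪out(2)={5}
  fail(19) 'bac': from fail(18)=1 chase 'c': 1→0 ⇒ 5;  out=∅∪out(5)=∅
  fail(23) 'bbc': from fail(22)=17 chase 'c': 17→0 ⇒ 5;  out={7}∪out(5)={7}
  fail(8) 'cbbb': from fail(7)=22 chase 'b': 22→17 ⇒ 22;  out={2}∪out(22)={2}
  fail(11) 'adbb': from fail(10)=17 chase 'b': 17 ⇒ 22;  out=∅∪out(22)=∅
  fail(15) 'dabc': from fail(14)=17 chase 'c': 17→0 ⇒ 5;  out={4}∪out(5)={4}
  fail(20) 'bacc': from fail(19)=5 chase 'c': 5→0 ⇒ 5;  out=∅∪out(5)=∅
  fail(12) 'adbbc': from fail(11)=22 chase 'c': 22 ⇒ 23;  out={3}∪out(23)={3,7}
  fail(21) 'baccd': from fail(20)=5 chase 'd': 5→0 ⇒ 4;  out={6}∪out(4)={1,6}

Scan:
i=0 'a': node 0→1
i=1 'c': node 1→5 (fail-walked)
i=2 'b': node 5→6
i=3 'b': node 6→7
i=4 'b': node 7→8  → match P2@[1:4]
i=5 'a': node 8→18 (fail-walked)
i=6 'd': node 18→9 (fail-walked)  → match P1@[6:6]
i=7 'b': node 9→10
i=8 'b': node 10→11
i=9 'c': node 11→12  → match P3@[5:9],P7@[7:9]
i=10 'b': node 12→6 (fail-walked)
i=11 'b': node 6→7
i=12 'c': node 7→23 (fail-walked)  → match P7@[10:12]
i=13 'c': node 23→5 (fail-walked)
i=14 'b': node 5→6
i=15 'b': node 6→7
i=16 'b': node 7→8  → match P2@[13:16]
i=17 'd': node 8→4 (fail-walked)  → match P1@[17:17]
i=18 'c': node 4→5 (fail-walked)
i=19 'b': node 5→6
i=20 'b': node 6→7
i=21 'b': node 7→8  → match P2@[18:21]
i=22 'd': node 8→4 (fail-walked)  → match P1@[22:22]
i=23 'a': node 4→13
i=24 'a': node 13→2 (fail-walked)
i=25 'd': node 2→3  → match P0@[23:25],P1@[25:25]

All matches (sorted): [[4,2],[6,1],[9,3],[9,7],[12,7],[16,2],[17,1],[21,2],[22,1],[25,0],[25,1]]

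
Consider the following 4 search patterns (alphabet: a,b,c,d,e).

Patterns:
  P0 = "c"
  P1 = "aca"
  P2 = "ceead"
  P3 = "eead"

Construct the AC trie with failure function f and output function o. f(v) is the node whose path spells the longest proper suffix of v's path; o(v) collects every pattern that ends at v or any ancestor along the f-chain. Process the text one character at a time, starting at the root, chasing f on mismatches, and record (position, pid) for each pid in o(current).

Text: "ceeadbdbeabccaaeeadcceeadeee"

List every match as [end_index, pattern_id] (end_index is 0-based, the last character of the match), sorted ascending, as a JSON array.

Build:
Trie (insert patterns):
  0='ε' goto a→2 c→1 e→9
  1='c' goto e→5  ←P0
  2='a' goto c→3
  3='ac' goto a→4
  4='aca' goto ·  ←P1
  5='ce' goto e→6
  6='cee' goto a→7
  7='ceea' goto d→8
  8='ceead' goto ·  ←P2
  9='e' goto e→10
  10='ee' goto a→11
  11='eea' goto d→12
  12='eead' goto ·  ←P3

BFS fail/out derivation:
  fail(1) 'c': from fail(0)=0 chase 'c': 0 ⇒ 0;  out={0}∪out(0)={0}
  fail(2) 'a': from fail(0)=0 chase 'a': 0 ⇒ 0;  out=∅∪out(0)=∅
  fail(9) 'e': from fail(0)=0 chase 'e': 0 ⇒ 0;  out=∅∪out(0)=∅
  fail(3) 'ac': from fail(2)=0 chase 'c': 0 ⇒ 1;  out=∅∪out(1)={0}
  fail(5) 'ce': from fail(1)=0 chase 'e': 0 ⇒ 9;  out=∅∪out(9)=∅
  fail(10) 'ee': from fail(9)=0 chase 'e': 0 ⇒ 9;  out=∅∪out(9)=∅
  fail(4) 'aca': from fail(3)=1 chase 'a': 1→0 ⇒ 2;  out={1}∪out(2)={1}
  fail(6) 'cee': from fail(5)=9 chase 'e': 9 ⇒ 10;  out=∅∪out(10)=∅
  fail(11) 'eea': from fail(10)=9 chase 'a': 9→0 ⇒ 2;  out=∅∪out(2)=∅
  fail(7) 'ceea': from fail(6)=10 chase 'a': 10 ⇒ 11;  out=∅∪out(11)=∅
  fail(12) 'eead': from fail(11)=2 chase 'd': 2→0 ⇒ 0;  out={3}∪out(0)={3}
  fail(8) 'ceead': from fail(7)=11 chase 'd': 11 ⇒ 12;  out={2}∪out(12)={2,3}

Run:
i=0 'c': node 0→1  emit P0@[0:0]
i=1 'e': node 1→5
i=2 'e': node 5→6
i=3 'a': node 6→7
i=4 'd': node 7→8  emit P2@[0:4],P3@[1:4]
i=5 'b': node 8→0 (fail-walked)
i=6 'd': node 0→0
i=7 'b': node 0→0
i=8 'e': node 0→9
i=9 'a': node 9→2 (fail-walked)
i=10 'b': node 2→0 (fail-walked)
i=11 'c': node 0→1  emit P0@[11:11]
i=12 'c': node 1→1 (fail-walked)  emit P0@[12:12]
i=13 'a': node 1→2 (fail-walked)
i=14 'a': node 2→2 (fail-walked)
i=15 'e': node 2→9 (fail-walked)
i=16 'e': node 9→10
i=17 'a': node 10→11
i=18 'd': node 11→12  emit P3@[15:18]
i=19 'c': node 12→1 (fail-walked)  emit P0@[19:19]
i=20 'c': node 1→1 (fail-walked)  emit P0@[20:20]
i=21 'e': node 1→5
i=22 'e': node 5→6
i=23 'a': node 6→7
i=24 'd': node 7→8  emit P2@[20:24],P3@[21:24]
i=25 'e': node 8→9 (fail-walked)
i=26 'e': node 9→10
i=27 'e': node 10→10 (fail-walked)

Result: [[0,0],[4,2],[4,3],[11,0],[12,0],[18,3],[19,0],[20,0],[24,2],[24,3]]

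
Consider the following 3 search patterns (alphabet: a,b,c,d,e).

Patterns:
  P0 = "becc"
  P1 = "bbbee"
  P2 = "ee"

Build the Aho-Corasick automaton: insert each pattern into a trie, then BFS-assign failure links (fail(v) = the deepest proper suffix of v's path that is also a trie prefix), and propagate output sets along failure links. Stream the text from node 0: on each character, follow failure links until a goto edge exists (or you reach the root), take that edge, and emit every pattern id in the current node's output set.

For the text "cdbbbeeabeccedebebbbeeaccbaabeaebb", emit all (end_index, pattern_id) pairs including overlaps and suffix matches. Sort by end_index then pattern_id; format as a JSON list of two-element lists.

Construct AC machine:
Trie (insert patterns):
  0='ε' goto b→1 e→9
  1='b' goto b→5 e→2
  2='be' goto c→3
  3='bec' goto c→4
  4='becc' goto ·  [P0 ends]
  5='bb' goto b→6
  6='bbb' goto e→7
  7='bbbe' goto e→8
  8='bbbee' goto ·  [P1 ends]
  9='e' goto e→10
  10='ee' goto ·  [P2 ends]

BFS fail/out derivation:
  fail(1) 'b': from fail(0)=0 chase 'b': 0 ⇒ 0;  out=∅∪out(0)=∅
  fail(9) 'e': from fail(0)=0 chase 'e': 0 ⇒ 0;  out=∅∪out(0)=∅
  fail(2) 'be': from fail(1)=0 chase 'e': 0 ⇒ 9;  out=∅∪out(9)=∅
  fail(5) 'bb': from fail(1)=0 chase 'b': 0 ⇒ 1;  out=∅∪out(1)=∅
  fail(10) 'ee': from fail(9)=0 chase 'e': 0 ⇒ 9;  out={2}∪out(9)={2}
  fail(3) 'bec': from fail(2)=9 chase 'c': 9→0 ⇒ 0;  out=∅∪out(0)=∅
  fail(6) 'bbb': from fail(5)=1 chase 'b': 1 ⇒ 5;  out=∅∪out(5)=∅
  fail(4) 'becc': from fail(3)=0 chase 'c': 0 ⇒ 0;  out={0}∪out(0)={0}
  fail(7) 'bbbe': from fail(6)=5 chase 'e': 5→1 ⇒ 2;  out=∅∪out(2)=∅
  fail(8) 'bbbee': from fail(7)=2 chase 'e': 2→9 ⇒ 10;  out={1}∪out(10)={1,2}

Run:
i=0 'c': node 0→0
i=1 'd': node 0→0
i=2 'b': node 0→1
i=3 'b': node 1→5
i=4 'b': node 5→6
i=5 'e': node 6→7
i=6 'e': node 7→8  emit P1@[2:6],P2@[5:6]
i=7 'a': node 8→0 (via fail)
i=8 'b': node 0→1
i=9 'e': node 1→2
i=10 'c': node 2→3
i=11 'c': node 3→4  emit P0@[8:11]
i=12 'e': node 4→9 (via fail)
i=13 'd': node 9→0 (via fail)
i=14 'e': node 0→9
i=15 'b': node 9→1 (via fail)
i=16 'e': node 1→2
i=17 'b': node 2→1 (via fail)
i=18 'b': node 1→5
i=19 'b': node 5→6
i=20 'e': node 6→7
i=21 'e': node 7→8  emit P1@[17:21],P2@[20:21]
i=22 'a': node 8→0 (via fail)
i=23 'c': node 0→0
i=24 'c': node 0→0
i=25 'b': node 0→1
i=26 'a': node 1→0 (via fail)
i=27 'a': node 0→0
i=28 'b': node 0→1
i=29 'e': node 1→2
i=30 'a': node 2→0 (via fail)
i=31 'e': node 0→9
i=32 'b': node 9→1 (via fail)
i=33 'b': node 1→5

Matches: [[6,1],[6,2],[11,0],[21,1],[21,2]]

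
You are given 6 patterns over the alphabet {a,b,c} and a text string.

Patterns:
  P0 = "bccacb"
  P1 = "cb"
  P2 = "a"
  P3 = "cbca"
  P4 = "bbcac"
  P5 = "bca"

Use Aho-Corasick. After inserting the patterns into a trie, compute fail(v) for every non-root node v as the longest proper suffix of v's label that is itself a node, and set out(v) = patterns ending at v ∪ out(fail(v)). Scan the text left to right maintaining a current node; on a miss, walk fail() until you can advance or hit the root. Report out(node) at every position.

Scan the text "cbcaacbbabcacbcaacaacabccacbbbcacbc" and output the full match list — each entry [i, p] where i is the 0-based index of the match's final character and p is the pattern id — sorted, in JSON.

Build automaton:
Trie nodes:
  n0 'ε': a→9 b→1 c→7
  n1 'b': b→12 c→2
  n2 'bc': a→16 c→3
  n3 'bcc': a→4
  n4 'bcca': c→5
  n5 'bccac': b→6
  n6 'bccacb': ·  [P0 ends]
  n7 'c': b→8
  n8 'cb': c→10  [P1 ends]
  n9 'a': ·  [P2 ends]
  n10 'cbc': a→11
  n11 'cbca': ·  [P3 ends]
  n12 'bb': c→13
  n13 'bbc': a→14
  n14 'bbca': c→15
  n15 'bbcac': ·  [P4 ends]
  n16 'bca': ·  [P5 ends]

Failure links (BFS by depth):
  n1('b'): parent n0 fail=0; on 'b' 0 → fail=0;  out ∅∪∅=∅
  n7('c'): parent n0 fail=0; on 'c' 0 → fail=0;  out ∅∪∅=∅
  n9('a'): parent n0 fail=0; on 'a' 0 → fail=0;  out {2}∪∅={2}
  n2('bc'): parent n1 fail=0; on 'c' 0 → fail=7;  out ∅∪∅=∅
  n8('cb'): parent n7 fail=0; on 'b' 0 → fail=1;  out {1}∪∅={1}
  n12('bb'): parent n1 fail=0; on 'b' 0 → fail=1;  out ∅∪∅=∅
  n3('bcc'): parent n2 fail=7; on 'c' 7→0 → fail=7;  out ∅∪∅=∅
  n10('cbc'): parent n8 fail=1; on 'c' 1 → fail=2;  out ∅∪∅=∅
  n13('bbc'): parent n12 fail=1; on 'c' 1 → fail=2;  out ∅∪∅=∅
  n16('bca'): parent n2 fail=7; on 'a' 7→0 → fail=9;  out {5}∪{2}={2,5}
  n4('bcca'): parent n3 fail=7; on 'a' 7→0 → fail=9;  out ∅∪{2}={2}
  n11('cbca'): parent n10 fail=2; on 'a' 2 → fail=16;  out {3}∪{2,5}={2,3,5}
  n14('bbca'): parent n13 fail=2; on 'a' 2 → fail=16;  out ∅∪{2,5}={2,5}
  n5('bccac'): parent n4 fail=9; on 'c' 9→0 → fail=7;  out ∅∪∅=∅
  n15('bbcac'): parent n14 fail=16; on 'c' 16→9→0 → fail=7;  out {4}∪∅={4}
  n6('bccacb'): parent n5 fail=7; on 'b' 7 → fail=8;  out {0}∪{1}={0,1}

Text stream:
pos 0 'c': at 7
pos 1 'b': at 8  ** P1@[0:1]
pos 2 'c': at 10
pos 3 'a': at 11  ** P2@[3:3],P3@[0:3],P5@[1:3]
pos 4 'a': at 9 ·f  ** P2@[4:4]
pos 5 'c': at 7 ·f
pos 6 'b': at 8  ** P1@[5:6]
pos 7 'b': at 12 ·f
pos 8 'a': at 9 ·f  ** P2@[8:8]
pos 9 'b': at 1 ·f
pos 10 'c': at 2
pos 11 'a': at 16  ** P2@[11:11],P5@[9:11]
pos 12 'c': at 7 ·f
pos 13 'b': at 8  ** P1@[12:13]
pos 14 'c': at 10
pos 15 'a': at 11  ** P2@[15:15],P3@[12:15],P5@[13:15]
pos 16 'a': at 9 ·f  ** P2@[16:16]
pos 17 'c': at 7 ·f
pos 18 'a': at 9 ·f  ** P2@[18:18]
pos 19 'a': at 9 ·f  ** P2@[19:19]
pos 20 'c': at 7 ·f
pos 21 'a': at 9 ·f  ** P2@[21:21]
pos 22 'b': at 1 ·f
pos 23 'c': at 2
pos 24 'c': at 3
pos 25 'a': at 4  ** P2@[25:25]
pos 26 'c': at 5
pos 27 'b': at 6  ** P0@[22:27],P1@[26:27]
pos 28 'b': at 12 ·f
pos 29 'b': at 12 ·f
pos 30 'c': at 13
pos 31 'a': at 14  ** P2@[31:31],P5@[29:31]
pos 32 'c': at 15  ** P4@[28:32]
pos 33 'b': at 8 ·f  ** P1@[32:33]
pos 34 'c': at 10

Result: [[1,1],[3,2],[3,3],[3,5],[4,2],[6,1],[8,2],[11,2],[11,5],[13,1],[15,2],[15,3],[15,5],[16,2],[18,2],[19,2],[21,2],[25,2],[27,0],[27,1],[31,2],[31,5],[32,4],[33,1]]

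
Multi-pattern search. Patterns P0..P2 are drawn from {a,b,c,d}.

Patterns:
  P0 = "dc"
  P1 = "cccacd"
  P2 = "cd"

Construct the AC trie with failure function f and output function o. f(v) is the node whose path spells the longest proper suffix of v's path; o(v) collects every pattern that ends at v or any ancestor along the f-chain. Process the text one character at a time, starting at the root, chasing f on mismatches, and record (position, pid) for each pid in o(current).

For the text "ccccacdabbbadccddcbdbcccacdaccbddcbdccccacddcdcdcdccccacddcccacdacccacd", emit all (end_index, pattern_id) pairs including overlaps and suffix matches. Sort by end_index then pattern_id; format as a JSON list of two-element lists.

Build:
Trie (insert patterns):
  n0 'ε': c→3 d→1
  n1 'd': c→2
  n2 'dc': ·  ←P0
  n3 'c': c→4 d→9
  n4 'cc': c→5
  n5 'ccc': a→6
  n6 'ccca': c→7
  n7 'cccac': d→8
  n8 'cccacd': ·  ←P1
  n9 'cd': ·  ←P2

Failure links (BFS by depth):
  n1('d'): parent n0 fail=0; on 'd' 0 → fail=0;  out ∅∪∅=∅
  n3('c'): parent n0 fail=0; on 'c' 0 → fail=0;  out ∅∪∅=∅
  n2('dc'): parent n1 fail=0; on 'c' 0 → fail=3;  out {0}∪∅={0}
  n4('cc'): parent n3 fail=0; on 'c' 0 → fail=3;  out ∅∪∅=∅
  n9('cd'): parent n3 fail=0; on 'd' 0 → fail=1;  out {2}∪∅={2}
  n5('ccc'): parent n4 fail=3; on 'c' 3 → fail=4;  out ∅∪∅=∅
  n6('ccca'): parent n5 fail=4; on 'a' 4→3→0 → fail=0;  out ∅∪∅=∅
  n7('cccac'): parent n6 fail=0; on 'c' 0 → fail=3;  out ∅∪∅=∅
  n8('cccacd'): parent n7 fail=3; on 'd' 3 → fail=9;  out {1}∪{2}={1,2}

Run:
i=0 'c': node 0→3
i=1 'c': node 3→4
i=2 'c': node 4→5
i=3 'c': node 5→5 ·f
i=4 'a': node 5→6
i=5 'c': node 6→7
i=6 'd': node 7→8  emit P1@[1:6],P2@[5:6]
i=7 'a': node 8→0 ·f
i=8 'b': node 0→0
i=9 'b': node 0→0
i=10 'b': node 0→0
i=11 'a': node 0→0
i=12 'd': node 0→1
i=13 'c': node 1→2  emit P0@[12:13]
i=14 'c': node 2→4 ·f
i=15 'd': node 4→9 ·f  emit P2@[14:15]
i=16 'd': node 9→1 ·f
i=17 'c': node 1→2  emit P0@[16:17]
i=18 'b': node 2→0 ·f
i=19 'd': node 0→1
i=20 'b': node 1→0 ·f
i=21 'c': node 0→3
i=22 'c': node 3→4
i=23 'c': node 4→5
i=24 'a': node 5→6
i=25 'c': node 6→7
i=26 'd': node 7→8  emit P1@[21:26],P2@[25:26]
i=27 'a': node 8→0 ·f
i=28 'c': node 0→3
i=29 'c': node 3→4
i=30 'b': node 4→0 ·f
i=31 'd': node 0→1
i=32 'd': node 1→1 ·f
i=33 'c': node 1→2  emit P0@[32:33]
i=34 'b': node 2→0 ·f
i=35 'd': node 0→1
i=36 'c': node 1→2  emit P0@[35:36]
i=37 'c': node 2→4 ·f
i=38 'c': node 4→5
i=39 'c': node 5→5 ·f
i=40 'a': node 5→6
i=41 'c': node 6→7
i=42 'd': node 7→8  emit P1@[37:42],P2@[41:42]
i=43 'd': node 8→1 ·f
i=44 'c': node 1→2  emit P0@[43:44]
i=45 'd': node 2→9 ·f  emit P2@[44:45]
i=46 'c': node 9→2 ·f  emit P0@[45:46]
i=47 'd': node 2→9 ·f  emit P2@[46:47]
i=48 'c': node 9→2 ·f  emit P0@[47:48]
i=49 'd': node 2→9 ·f  emit P2@[48:49]
i=50 'c': node 9→2 ·f  emit P0@[49:50]
i=51 'c': node 2→4 ·f
i=52 'c': node 4→5
i=53 'c': node 5→5 ·f
i=54 'a': node 5→6
i=55 'c': node 6→7
i=56 'd': node 7→8  emit P1@[51:56],P2@[55:56]
i=57 'd': node 8→1 ·f
i=58 'c': node 1→2  emit P0@[57:58]
i=59 'c': node 2→4 ·f
i=60 'c': node 4→5
i=61 'a': node 5→6
i=62 'c': node 6→7
i=63 'd': node 7→8  emit P1@[58:63],P2@[62:63]
i=64 'a': node 8→0 ·f
i=65 'c': node 0→3
i=66 'c': node 3→4
i=67 'c': node 4→5
i=68 'a': node 5→6
i=69 'c': node 6→7
i=70 'd': node 7→8  emit P1@[65:70],P2@[69:70]

Matches: [[6,1],[6,2],[13,0],[15,2],[17,0],[26,1],[26,2],[33,0],[36,0],[42,1],[42,2],[44,0],[45,2],[46,0],[47,2],[48,0],[49,2],[50,0],[56,1],[56,2],[58,0],[63,1],[63,2],[70,1],[70,2]]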